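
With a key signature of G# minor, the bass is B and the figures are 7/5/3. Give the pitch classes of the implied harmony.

A third above B in this key is D#.
A fifth above B in this key is F#.
A seventh above B in this key is A#.
Together with the bass B, this spells B major seventh in root position.

B, D#, F#, A#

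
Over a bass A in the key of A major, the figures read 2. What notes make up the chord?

The written figures 2 are shorthand for 6/4/2: the 6/4 are implied.
A second above A in this key is B.
A fourth above A in this key is D.
A sixth above A in this key is F#.
Together with the bass A, this spells B minor seventh in third inversion.

A, B, D, F#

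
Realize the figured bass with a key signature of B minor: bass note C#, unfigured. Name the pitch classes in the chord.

C#, E, G

An unfigured bass implies 5/3.
A third above C# in this key is E.
A fifth above C# in this key is G.
Together with the bass C#, this spells C# diminished in root position.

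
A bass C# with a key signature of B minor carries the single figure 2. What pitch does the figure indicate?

D

Counting 1 letter step above C# lands on D; in B minor, that letter is D.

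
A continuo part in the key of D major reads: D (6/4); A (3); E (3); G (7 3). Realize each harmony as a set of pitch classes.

D, G, B | A, C#, E | E, G, B | G, B, D, F#

D (6/4): D, G, B.
A (5/3): A, C#, E.
E (5/3): E, G, B.
G (7/5/3): G, B, D, F#.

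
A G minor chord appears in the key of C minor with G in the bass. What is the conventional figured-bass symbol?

G is the root of G minor, so the chord is in root position.
A triad in root position is figured 5/3, conventionally abbreviated (no figures — root-position triad).

no figures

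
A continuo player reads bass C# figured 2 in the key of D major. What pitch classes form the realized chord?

C#, D, F#, A

The written figures 2 are shorthand for 6/4/2: the 6/4 are implied.
A second above C# in this key is D.
A fourth above C# in this key is F#.
A sixth above C# in this key is A.
Together with the bass C#, this spells D major seventh in third inversion.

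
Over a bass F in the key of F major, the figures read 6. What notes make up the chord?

The written figures 6 are shorthand for 6/3: the 3 is implied.
A third above F in this key is A.
A sixth above F in this key is D.
Together with the bass F, this spells D minor in first inversion.

F, A, D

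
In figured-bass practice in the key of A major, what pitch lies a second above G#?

Counting 1 letter step above G# lands on A; in A major, that letter is A.

A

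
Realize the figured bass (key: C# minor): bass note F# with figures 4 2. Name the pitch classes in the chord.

F#, G#, B, D#

The written figures 4 2 are shorthand for 6/4/2: the 6 is implied.
A second above F# in this key is G#.
A fourth above F# in this key is B.
A sixth above F# in this key is D#.
Together with the bass F#, this spells G# minor seventh in third inversion.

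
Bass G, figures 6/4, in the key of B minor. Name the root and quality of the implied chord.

The figures 6/4 indicate a triad in second inversion.
In second inversion the root lies a fourth above the bass: a fourth above G in B minor is C#.
The chord tones are G, C#, E, giving C# diminished.

C# diminished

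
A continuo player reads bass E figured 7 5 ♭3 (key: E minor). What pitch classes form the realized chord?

E, Gb, B, D

A third above E in this key is G, lowered to Gb by the flat.
A fifth above E in this key is B.
A seventh above E in this key is D.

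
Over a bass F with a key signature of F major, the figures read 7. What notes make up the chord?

The written figures 7 are shorthand for 7/5/3: the 5/3 are implied.
A third above F in this key is A.
A fifth above F in this key is C.
A seventh above F in this key is E.
Together with the bass F, this spells F major seventh in root position.

F, A, C, E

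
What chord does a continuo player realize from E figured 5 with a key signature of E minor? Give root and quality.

The figures 5 indicate a triad in root position.
In root position the bass is the root, so the root is E.
The chord tones are E, G, B, giving E minor.

E minor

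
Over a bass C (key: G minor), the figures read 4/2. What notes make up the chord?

C, D, F, A

The written figures 4/2 are shorthand for 6/4/2: the 6 is implied.
A second above C in this key is D.
A fourth above C in this key is F.
A sixth above C in this key is A.
Together with the bass C, this spells D minor seventh in third inversion.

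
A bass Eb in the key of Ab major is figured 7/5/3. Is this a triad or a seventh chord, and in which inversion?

Intervals of 7/5/3 above the bass form a seventh chord; the bass is the root, so this is root position.

seventh chord, root position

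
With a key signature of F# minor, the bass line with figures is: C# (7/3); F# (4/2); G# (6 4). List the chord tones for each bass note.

C#, E, G#, B | F#, G#, B, D | G#, C#, E

C# (7/5/3): C#, E, G#, B.
F# (6/4/2): F#, G#, B, D.
G# (6/4): G#, C#, E.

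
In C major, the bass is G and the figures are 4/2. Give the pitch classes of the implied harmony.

G, A, C, E

The written figures 4/2 are shorthand for 6/4/2: the 6 is implied.
A second above G in this key is A.
A fourth above G in this key is C.
A sixth above G in this key is E.
Together with the bass G, this spells A minor seventh in third inversion.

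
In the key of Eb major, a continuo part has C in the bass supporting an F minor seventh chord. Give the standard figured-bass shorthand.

C is the fifth of F minor seventh, so the chord is in second inversion.
A seventh chord in second inversion is figured 6/4/3, conventionally abbreviated 4/3.

4/3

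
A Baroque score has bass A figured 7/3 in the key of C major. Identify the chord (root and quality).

The figures 7/3 indicate a seventh chord in root position.
In root position the bass is the root, so the root is A.
The chord tones are A, C, E, G, giving A minor seventh.

A minor seventh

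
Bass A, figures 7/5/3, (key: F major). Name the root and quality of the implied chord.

A minor seventh

The figures 7/5/3 indicate a seventh chord in root position.
In root position the bass is the root, so the root is A.
The chord tones are A, C, E, G, giving A minor seventh.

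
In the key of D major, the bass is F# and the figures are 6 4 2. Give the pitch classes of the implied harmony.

A second above F# in this key is G.
A fourth above F# in this key is B.
A sixth above F# in this key is D.
Together with the bass F#, this spells G major seventh in third inversion.

F#, G, B, D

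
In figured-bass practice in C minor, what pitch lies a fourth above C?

Counting 3 letter steps above C lands on F; in C minor, that letter is F.

F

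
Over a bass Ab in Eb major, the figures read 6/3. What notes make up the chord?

A third above Ab in this key is C.
A sixth above Ab in this key is F.
Together with the bass Ab, this spells F minor in first inversion.

Ab, C, F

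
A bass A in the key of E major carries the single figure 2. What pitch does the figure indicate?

Counting 1 letter step above A lands on B; in E major, that letter is B.

B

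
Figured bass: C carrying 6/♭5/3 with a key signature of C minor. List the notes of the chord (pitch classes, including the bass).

A third above C in this key is Eb.
A fifth above C in this key is G, lowered to Gb by the flat.
A sixth above C in this key is Ab.
Together with the bass C, this spells Ab dominant seventh in first inversion.

C, Eb, Gb, Ab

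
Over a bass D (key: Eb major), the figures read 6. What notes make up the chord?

The written figures 6 are shorthand for 6/3: the 3 is implied.
A third above D in this key is F.
A sixth above D in this key is Bb.
Together with the bass D, this spells Bb major in first inversion.

D, F, Bb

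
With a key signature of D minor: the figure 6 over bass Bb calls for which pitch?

Counting 5 letter steps above Bb lands on G; in D minor, that letter is G.

G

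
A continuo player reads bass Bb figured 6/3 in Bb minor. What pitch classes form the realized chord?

Bb, Db, Gb

A third above Bb in this key is Db.
A sixth above Bb in this key is Gb.
Together with the bass Bb, this spells Gb major in first inversion.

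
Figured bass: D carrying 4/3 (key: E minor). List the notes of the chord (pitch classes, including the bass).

D, F#, G, B

The written figures 4/3 are shorthand for 6/4/3: the 6 is implied.
A third above D in this key is F#.
A fourth above D in this key is G.
A sixth above D in this key is B.
Together with the bass D, this spells G major seventh in second inversion.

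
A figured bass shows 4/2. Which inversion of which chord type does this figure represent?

4/2 is shorthand for 6/4/2.
Intervals of 6/4/2 above the bass form a seventh chord; the bass is the seventh, so this is third inversion.

seventh chord, third inversion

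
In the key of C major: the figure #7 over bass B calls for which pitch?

Counting 6 letter steps above B lands on A; in C major, that letter is A.
The #7 figure raises it a semitone, giving A#.

A#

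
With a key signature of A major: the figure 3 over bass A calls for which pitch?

C#

Counting 2 letter steps above A lands on C; in A major, that letter is C#.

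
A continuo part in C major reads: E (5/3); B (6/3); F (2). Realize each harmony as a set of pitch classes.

E, G, B | B, D, G | F, G, B, D

E (5/3): E, G, B.
B (6/3): B, D, G.
F (6/4/2): F, G, B, D.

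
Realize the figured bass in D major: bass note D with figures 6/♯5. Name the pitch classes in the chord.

D, F#, A#, B

The written figures 6/♯5 are shorthand for 6/5/3: the 3 is implied.
A third above D in this key is F#.
A fifth above D in this key is A, raised to A# by the sharp.
A sixth above D in this key is B.
Together with the bass D, this spells B minor-major seventh in first inversion.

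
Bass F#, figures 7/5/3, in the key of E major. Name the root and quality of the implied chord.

The figures 7/5/3 indicate a seventh chord in root position.
In root position the bass is the root, so the root is F#.
The chord tones are F#, A, C#, E, giving F# minor seventh.

F# minor seventh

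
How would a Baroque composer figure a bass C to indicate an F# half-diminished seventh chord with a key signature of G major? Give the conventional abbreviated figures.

C is the fifth of F# half-diminished seventh, so the chord is in second inversion.
A seventh chord in second inversion is figured 6/4/3, conventionally abbreviated 4/3.

4/3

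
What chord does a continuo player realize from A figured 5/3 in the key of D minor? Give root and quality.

A minor

The figures 5/3 indicate a triad in root position.
In root position the bass is the root, so the root is A.
The chord tones are A, C, E, giving A minor.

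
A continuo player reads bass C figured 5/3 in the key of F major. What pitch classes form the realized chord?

A third above C in this key is E.
A fifth above C in this key is G.
Together with the bass C, this spells C major in root position.

C, E, G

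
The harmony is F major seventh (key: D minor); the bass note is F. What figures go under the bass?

F is the root of F major seventh, so the chord is in root position.
A seventh chord in root position is figured 7/5/3, conventionally abbreviated 7.

7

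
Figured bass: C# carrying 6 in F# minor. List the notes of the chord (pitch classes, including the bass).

C#, E, A

The written figures 6 are shorthand for 6/3: the 3 is implied.
A third above C# in this key is E.
A sixth above C# in this key is A.
Together with the bass C#, this spells A major in first inversion.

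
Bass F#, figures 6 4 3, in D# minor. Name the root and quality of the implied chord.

The figures 6 4 3 indicate a seventh chord in second inversion.
In second inversion the root lies a fourth above the bass: a fourth above F# in D# minor is B.
The chord tones are F#, A#, B, D#, giving B major seventh.

B major seventh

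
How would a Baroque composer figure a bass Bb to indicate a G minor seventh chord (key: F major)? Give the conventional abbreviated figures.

6/5

Bb is the third of G minor seventh, so the chord is in first inversion.
A seventh chord in first inversion is figured 6/5/3, conventionally abbreviated 6/5.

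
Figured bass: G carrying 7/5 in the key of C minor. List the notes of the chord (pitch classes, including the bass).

G, Bb, D, F

The written figures 7/5 are shorthand for 7/5/3: the 3 is implied.
A third above G in this key is Bb.
A fifth above G in this key is D.
A seventh above G in this key is F.
Together with the bass G, this spells G minor seventh in root position.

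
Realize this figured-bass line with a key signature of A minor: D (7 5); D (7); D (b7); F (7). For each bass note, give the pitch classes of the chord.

D (7/5/3): D, F, A, C.
D (7/5/3): D, F, A, C.
D (b7/5/3): D, F, A, Cb.
F (7/5/3): F, A, C, E.

D, F, A, C | D, F, A, C | D, F, A, Cb | F, A, C, E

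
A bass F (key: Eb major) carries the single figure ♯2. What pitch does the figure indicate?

Counting 1 letter step above F lands on G; in Eb major, that letter is G.
The #2 figure raises it a semitone, giving G#.

G#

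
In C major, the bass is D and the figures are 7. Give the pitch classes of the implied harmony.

D, F, A, C

The written figures 7 are shorthand for 7/5/3: the 5/3 are implied.
A third above D in this key is F.
A fifth above D in this key is A.
A seventh above D in this key is C.
Together with the bass D, this spells D minor seventh in root position.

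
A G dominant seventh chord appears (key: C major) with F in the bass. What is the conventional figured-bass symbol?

4/2

F is the seventh of G dominant seventh, so the chord is in third inversion.
A seventh chord in third inversion is figured 6/4/2, conventionally abbreviated 4/2.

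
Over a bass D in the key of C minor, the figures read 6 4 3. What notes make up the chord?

A third above D in this key is F.
A fourth above D in this key is G.
A sixth above D in this key is Bb.
Together with the bass D, this spells G minor seventh in second inversion.

D, F, G, Bb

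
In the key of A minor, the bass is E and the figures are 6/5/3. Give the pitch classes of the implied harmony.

E, G, B, C

A third above E in this key is G.
A fifth above E in this key is B.
A sixth above E in this key is C.
Together with the bass E, this spells C major seventh in first inversion.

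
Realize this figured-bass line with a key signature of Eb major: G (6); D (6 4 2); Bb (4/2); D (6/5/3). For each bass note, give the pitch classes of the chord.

G, Bb, Eb | D, Eb, G, Bb | Bb, C, Eb, G | D, F, Ab, Bb

G (6/3): G, Bb, Eb.
D (6/4/2): D, Eb, G, Bb.
Bb (6/4/2): Bb, C, Eb, G.
D (6/5/3): D, F, Ab, Bb.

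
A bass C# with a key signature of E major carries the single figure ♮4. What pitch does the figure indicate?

F

Counting 3 letter steps above C# lands on F; in E major, that letter is F#.
The ♮4 figure makes it natural, giving F.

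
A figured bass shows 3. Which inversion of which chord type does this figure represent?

3 is shorthand for 5/3.
Intervals of 5/3 above the bass form a triad; the bass is the root, so this is root position.

triad, root position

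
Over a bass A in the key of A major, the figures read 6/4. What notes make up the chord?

A, D, F#

A fourth above A in this key is D.
A sixth above A in this key is F#.
Together with the bass A, this spells D major in second inversion.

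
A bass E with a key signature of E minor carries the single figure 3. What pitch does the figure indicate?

G

Counting 2 letter steps above E lands on G; in E minor, that letter is G.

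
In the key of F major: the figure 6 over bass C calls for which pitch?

A

Counting 5 letter steps above C lands on A; in F major, that letter is A.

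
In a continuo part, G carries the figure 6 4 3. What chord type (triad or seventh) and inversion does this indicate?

seventh chord, second inversion

Intervals of 6/4/3 above the bass form a seventh chord; the bass is the fifth, so this is second inversion.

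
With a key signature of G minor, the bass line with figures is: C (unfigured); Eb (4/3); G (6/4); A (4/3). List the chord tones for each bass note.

C (5/3): C, Eb, G.
Eb (6/4/3): Eb, G, A, C.
G (6/4): G, C, Eb.
A (6/4/3): A, C, D, F.

C, Eb, G | Eb, G, A, C | G, C, Eb | A, C, D, F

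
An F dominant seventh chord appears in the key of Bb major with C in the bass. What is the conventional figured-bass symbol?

4/3

C is the fifth of F dominant seventh, so the chord is in second inversion.
A seventh chord in second inversion is figured 6/4/3, conventionally abbreviated 4/3.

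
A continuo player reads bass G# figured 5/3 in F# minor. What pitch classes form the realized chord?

A third above G# in this key is B.
A fifth above G# in this key is D.
Together with the bass G#, this spells G# diminished in root position.

G#, B, D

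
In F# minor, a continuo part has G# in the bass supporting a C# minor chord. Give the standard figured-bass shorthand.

6/4

G# is the fifth of C# minor, so the chord is in second inversion.
A triad in second inversion is figured 6/4, conventionally abbreviated 6/4.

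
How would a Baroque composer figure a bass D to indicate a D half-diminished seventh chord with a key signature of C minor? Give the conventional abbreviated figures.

D is the root of D half-diminished seventh, so the chord is in root position.
A seventh chord in root position is figured 7/5/3, conventionally abbreviated 7.

7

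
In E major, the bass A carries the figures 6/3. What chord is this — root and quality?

F# minor

The figures 6/3 indicate a triad in first inversion.
In first inversion the root lies a sixth above the bass: a sixth above A in E major is F#.
The chord tones are A, C#, F#, giving F# minor.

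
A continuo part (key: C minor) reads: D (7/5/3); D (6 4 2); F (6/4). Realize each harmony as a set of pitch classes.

D (7/5/3): D, F, Ab, C.
D (6/4/2): D, Eb, G, Bb.
F (6/4): F, Bb, D.

D, F, Ab, C | D, Eb, G, Bb | F, Bb, D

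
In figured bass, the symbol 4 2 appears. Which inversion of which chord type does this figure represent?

seventh chord, third inversion

4 2 is shorthand for 6/4/2.
Intervals of 6/4/2 above the bass form a seventh chord; the bass is the seventh, so this is third inversion.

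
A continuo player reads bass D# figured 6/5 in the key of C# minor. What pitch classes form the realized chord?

D#, F#, A, B

The written figures 6/5 are shorthand for 6/5/3: the 3 is implied.
A third above D# in this key is F#.
A fifth above D# in this key is A.
A sixth above D# in this key is B.
Together with the bass D#, this spells B dominant seventh in first inversion.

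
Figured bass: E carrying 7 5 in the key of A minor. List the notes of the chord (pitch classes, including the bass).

The written figures 7 5 are shorthand for 7/5/3: the 3 is implied.
A third above E in this key is G.
A fifth above E in this key is B.
A seventh above E in this key is D.
Together with the bass E, this spells E minor seventh in root position.

E, G, B, D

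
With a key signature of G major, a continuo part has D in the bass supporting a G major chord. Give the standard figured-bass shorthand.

D is the fifth of G major, so the chord is in second inversion.
A triad in second inversion is figured 6/4, conventionally abbreviated 6/4.

6/4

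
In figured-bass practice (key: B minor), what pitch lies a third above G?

Counting 2 letter steps above G lands on B; in B minor, that letter is B.

B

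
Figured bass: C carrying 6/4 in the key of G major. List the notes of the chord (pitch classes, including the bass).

A fourth above C in this key is F#.
A sixth above C in this key is A.
Together with the bass C, this spells F# diminished in second inversion.

C, F#, A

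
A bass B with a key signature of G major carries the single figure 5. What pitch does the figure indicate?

F#

Counting 4 letter steps above B lands on F; in G major, that letter is F#.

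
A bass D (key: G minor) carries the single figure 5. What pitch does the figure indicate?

A

Counting 4 letter steps above D lands on A; in G minor, that letter is A.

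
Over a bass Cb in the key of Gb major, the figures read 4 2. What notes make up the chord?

The written figures 4 2 are shorthand for 6/4/2: the 6 is implied.
A second above Cb in this key is Db.
A fourth above Cb in this key is F.
A sixth above Cb in this key is Ab.
Together with the bass Cb, this spells Db dominant seventh in third inversion.

Cb, Db, F, Ab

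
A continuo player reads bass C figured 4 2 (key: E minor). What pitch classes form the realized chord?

C, D, F#, A

The written figures 4 2 are shorthand for 6/4/2: the 6 is implied.
A second above C in this key is D.
A fourth above C in this key is F#.
A sixth above C in this key is A.
Together with the bass C, this spells D dominant seventh in third inversion.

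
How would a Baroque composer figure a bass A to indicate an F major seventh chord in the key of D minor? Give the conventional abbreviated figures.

A is the third of F major seventh, so the chord is in first inversion.
A seventh chord in first inversion is figured 6/5/3, conventionally abbreviated 6/5.

6/5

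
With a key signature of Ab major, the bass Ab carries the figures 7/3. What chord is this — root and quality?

Ab major seventh

The figures 7/3 indicate a seventh chord in root position.
In root position the bass is the root, so the root is Ab.
The chord tones are Ab, C, Eb, G, giving Ab major seventh.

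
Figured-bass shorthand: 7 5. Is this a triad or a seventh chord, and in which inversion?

seventh chord, root position

7 5 is shorthand for 7/5/3.
Intervals of 7/5/3 above the bass form a seventh chord; the bass is the root, so this is root position.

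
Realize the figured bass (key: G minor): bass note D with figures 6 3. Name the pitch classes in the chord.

D, F, Bb

A third above D in this key is F.
A sixth above D in this key is Bb.
Together with the bass D, this spells Bb major in first inversion.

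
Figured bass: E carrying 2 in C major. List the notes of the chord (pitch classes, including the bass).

The written figures 2 are shorthand for 6/4/2: the 6/4 are implied.
A second above E in this key is F.
A fourth above E in this key is A.
A sixth above E in this key is C.
Together with the bass E, this spells F major seventh in third inversion.

E, F, A, C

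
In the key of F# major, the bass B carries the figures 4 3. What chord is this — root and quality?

E# half-diminished seventh

The figures 4 3 indicate a seventh chord in second inversion.
In second inversion the root lies a fourth above the bass: a fourth above B in F# major is E#.
The chord tones are B, D#, E#, G#, giving E# half-diminished seventh.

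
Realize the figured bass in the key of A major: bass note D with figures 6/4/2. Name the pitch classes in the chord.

D, E, G#, B

A second above D in this key is E.
A fourth above D in this key is G#.
A sixth above D in this key is B.
Together with the bass D, this spells E dominant seventh in third inversion.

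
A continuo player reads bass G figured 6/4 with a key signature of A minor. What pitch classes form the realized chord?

A fourth above G in this key is C.
A sixth above G in this key is E.
Together with the bass G, this spells C major in second inversion.

G, C, E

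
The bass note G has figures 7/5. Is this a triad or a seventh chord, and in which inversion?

7/5 is shorthand for 7/5/3.
Intervals of 7/5/3 above the bass form a seventh chord; the bass is the root, so this is root position.

seventh chord, root position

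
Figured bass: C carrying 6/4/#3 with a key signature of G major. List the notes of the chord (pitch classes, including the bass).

A third above C in this key is E, raised to E# by the sharp.
A fourth above C in this key is F#.
A sixth above C in this key is A.

C, E#, F#, A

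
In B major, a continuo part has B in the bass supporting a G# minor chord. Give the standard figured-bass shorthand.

B is the third of G# minor, so the chord is in first inversion.
A triad in first inversion is figured 6/3, conventionally abbreviated 6.

6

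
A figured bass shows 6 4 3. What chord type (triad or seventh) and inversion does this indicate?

Intervals of 6/4/3 above the bass form a seventh chord; the bass is the fifth, so this is second inversion.

seventh chord, second inversion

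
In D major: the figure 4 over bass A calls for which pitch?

Counting 3 letter steps above A lands on D; in D major, that letter is D.

D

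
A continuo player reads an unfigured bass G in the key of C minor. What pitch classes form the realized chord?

An unfigured bass implies 5/3.
A third above G in this key is Bb.
A fifth above G in this key is D.
Together with the bass G, this spells G minor in root position.

G, Bb, D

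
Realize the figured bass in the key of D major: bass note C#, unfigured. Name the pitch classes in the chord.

C#, E, G

An unfigured bass implies 5/3.
A third above C# in this key is E.
A fifth above C# in this key is G.
Together with the bass C#, this spells C# diminished in root position.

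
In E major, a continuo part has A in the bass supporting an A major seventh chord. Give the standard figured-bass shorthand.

7

A is the root of A major seventh, so the chord is in root position.
A seventh chord in root position is figured 7/5/3, conventionally abbreviated 7.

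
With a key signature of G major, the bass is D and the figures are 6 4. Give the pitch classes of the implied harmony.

A fourth above D in this key is G.
A sixth above D in this key is B.
Together with the bass D, this spells G major in second inversion.

D, G, B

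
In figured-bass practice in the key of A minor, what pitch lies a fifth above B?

Counting 4 letter steps above B lands on F; in A minor, that letter is F.

F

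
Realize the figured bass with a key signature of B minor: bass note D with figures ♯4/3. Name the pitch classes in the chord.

D, F#, G#, B

The written figures ♯4/3 are shorthand for 6/4/3: the 6 is implied.
A third above D in this key is F#.
A fourth above D in this key is G, raised to G# by the sharp.
A sixth above D in this key is B.
Together with the bass D, this spells G# half-diminished seventh in second inversion.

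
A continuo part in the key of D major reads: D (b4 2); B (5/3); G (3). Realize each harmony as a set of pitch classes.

D, E, Gb, B | B, D, F# | G, B, D

D (6/b4/2): D, E, Gb, B.
B (5/3): B, D, F#.
G (5/3): G, B, D.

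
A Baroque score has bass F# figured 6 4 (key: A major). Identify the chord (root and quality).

B minor

The figures 6 4 indicate a triad in second inversion.
In second inversion the root lies a fourth above the bass: a fourth above F# in A major is B.
The chord tones are F#, B, D, giving B minor.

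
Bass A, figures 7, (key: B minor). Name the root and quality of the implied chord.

A dominant seventh

The figures 7 indicate a seventh chord in root position.
In root position the bass is the root, so the root is A.
The chord tones are A, C#, E, G, giving A dominant seventh.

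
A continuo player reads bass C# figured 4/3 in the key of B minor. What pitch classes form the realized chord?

C#, E, F#, A

The written figures 4/3 are shorthand for 6/4/3: the 6 is implied.
A third above C# in this key is E.
A fourth above C# in this key is F#.
A sixth above C# in this key is A.
Together with the bass C#, this spells F# minor seventh in second inversion.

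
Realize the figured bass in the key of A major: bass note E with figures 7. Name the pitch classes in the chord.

E, G#, B, D

The written figures 7 are shorthand for 7/5/3: the 5/3 are implied.
A third above E in this key is G#.
A fifth above E in this key is B.
A seventh above E in this key is D.
Together with the bass E, this spells E dominant seventh in root position.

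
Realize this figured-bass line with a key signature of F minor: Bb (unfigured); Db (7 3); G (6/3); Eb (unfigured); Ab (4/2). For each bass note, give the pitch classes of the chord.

Bb (5/3): Bb, Db, F.
Db (7/5/3): Db, F, Ab, C.
G (6/3): G, Bb, Eb.
Eb (5/3): Eb, G, Bb.
Ab (6/4/2): Ab, Bb, Db, F.

Bb, Db, F | Db, F, Ab, C | G, Bb, Eb | Eb, G, Bb | Ab, Bb, Db, F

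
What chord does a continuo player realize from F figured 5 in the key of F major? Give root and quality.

The figures 5 indicate a triad in root position.
In root position the bass is the root, so the root is F.
The chord tones are F, A, C, giving F major.

F major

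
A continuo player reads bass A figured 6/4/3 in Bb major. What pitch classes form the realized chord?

A, C, D, F

A third above A in this key is C.
A fourth above A in this key is D.
A sixth above A in this key is F.
Together with the bass A, this spells D minor seventh in second inversion.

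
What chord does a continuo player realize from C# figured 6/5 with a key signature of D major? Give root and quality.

A dominant seventh

The figures 6/5 indicate a seventh chord in first inversion.
In first inversion the root lies a sixth above the bass: a sixth above C# in D major is A.
The chord tones are C#, E, G, A, giving A dominant seventh.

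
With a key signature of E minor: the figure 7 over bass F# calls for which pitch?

E

Counting 6 letter steps above F# lands on E; in E minor, that letter is E.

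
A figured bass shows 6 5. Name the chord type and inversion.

seventh chord, first inversion

6 5 is shorthand for 6/5/3.
Intervals of 6/5/3 above the bass form a seventh chord; the bass is the third, so this is first inversion.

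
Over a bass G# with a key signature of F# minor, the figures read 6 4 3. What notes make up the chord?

G#, B, C#, E

A third above G# in this key is B.
A fourth above G# in this key is C#.
A sixth above G# in this key is E.
Together with the bass G#, this spells C# minor seventh in second inversion.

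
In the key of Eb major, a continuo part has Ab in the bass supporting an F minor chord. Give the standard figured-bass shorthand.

Ab is the third of F minor, so the chord is in first inversion.
A triad in first inversion is figured 6/3, conventionally abbreviated 6.

6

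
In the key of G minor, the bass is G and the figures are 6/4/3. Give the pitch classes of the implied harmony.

G, Bb, C, Eb

A third above G in this key is Bb.
A fourth above G in this key is C.
A sixth above G in this key is Eb.
Together with the bass G, this spells C minor seventh in second inversion.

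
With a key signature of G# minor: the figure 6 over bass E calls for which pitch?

Counting 5 letter steps above E lands on C; in G# minor, that letter is C#.

C#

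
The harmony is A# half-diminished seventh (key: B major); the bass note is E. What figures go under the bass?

E is the fifth of A# half-diminished seventh, so the chord is in second inversion.
A seventh chord in second inversion is figured 6/4/3, conventionally abbreviated 4/3.

4/3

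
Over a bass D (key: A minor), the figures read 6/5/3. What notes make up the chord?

D, F, A, B

A third above D in this key is F.
A fifth above D in this key is A.
A sixth above D in this key is B.
Together with the bass D, this spells B half-diminished seventh in first inversion.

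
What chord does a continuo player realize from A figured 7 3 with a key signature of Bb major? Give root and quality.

The figures 7 3 indicate a seventh chord in root position.
In root position the bass is the root, so the root is A.
The chord tones are A, C, Eb, G, giving A half-diminished seventh.

A half-diminished seventh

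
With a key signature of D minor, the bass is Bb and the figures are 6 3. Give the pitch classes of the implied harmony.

Bb, D, G

A third above Bb in this key is D.
A sixth above Bb in this key is G.
Together with the bass Bb, this spells G minor in first inversion.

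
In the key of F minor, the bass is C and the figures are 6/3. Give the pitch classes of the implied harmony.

C, Eb, Ab

A third above C in this key is Eb.
A sixth above C in this key is Ab.
Together with the bass C, this spells Ab major in first inversion.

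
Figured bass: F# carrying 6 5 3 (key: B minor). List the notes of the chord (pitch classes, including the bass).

A third above F# in this key is A.
A fifth above F# in this key is C#.
A sixth above F# in this key is D.
Together with the bass F#, this spells D major seventh in first inversion.

F#, A, C#, D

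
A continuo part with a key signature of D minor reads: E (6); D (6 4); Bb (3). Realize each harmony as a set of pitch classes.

E, G, C | D, G, Bb | Bb, D, F

E (6/3): E, G, C.
D (6/4): D, G, Bb.
Bb (5/3): Bb, D, F.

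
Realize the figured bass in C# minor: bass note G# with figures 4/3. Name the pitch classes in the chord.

G#, B, C#, E

The written figures 4/3 are shorthand for 6/4/3: the 6 is implied.
A third above G# in this key is B.
A fourth above G# in this key is C#.
A sixth above G# in this key is E.
Together with the bass G#, this spells C# minor seventh in second inversion.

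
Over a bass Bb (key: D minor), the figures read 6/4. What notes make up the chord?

A fourth above Bb in this key is E.
A sixth above Bb in this key is G.
Together with the bass Bb, this spells E diminished in second inversion.

Bb, E, G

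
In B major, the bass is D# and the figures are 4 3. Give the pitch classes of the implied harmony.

D#, F#, G#, B

The written figures 4 3 are shorthand for 6/4/3: the 6 is implied.
A third above D# in this key is F#.
A fourth above D# in this key is G#.
A sixth above D# in this key is B.
Together with the bass D#, this spells G# minor seventh in second inversion.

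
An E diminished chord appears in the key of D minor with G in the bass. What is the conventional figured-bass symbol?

G is the third of E diminished, so the chord is in first inversion.
A triad in first inversion is figured 6/3, conventionally abbreviated 6.

6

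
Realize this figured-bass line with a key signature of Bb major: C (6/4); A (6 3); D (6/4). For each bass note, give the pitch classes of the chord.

C, F, A | A, C, F | D, G, Bb

C (6/4): C, F, A.
A (6/3): A, C, F.
D (6/4): D, G, Bb.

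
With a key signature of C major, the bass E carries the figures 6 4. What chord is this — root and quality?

The figures 6 4 indicate a triad in second inversion.
In second inversion the root lies a fourth above the bass: a fourth above E in C major is A.
The chord tones are E, A, C, giving A minor.

A minor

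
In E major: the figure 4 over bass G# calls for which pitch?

Counting 3 letter steps above G# lands on C; in E major, that letter is C#.

C#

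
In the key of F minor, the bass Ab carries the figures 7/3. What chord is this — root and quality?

Ab major seventh

The figures 7/3 indicate a seventh chord in root position.
In root position the bass is the root, so the root is Ab.
The chord tones are Ab, C, Eb, G, giving Ab major seventh.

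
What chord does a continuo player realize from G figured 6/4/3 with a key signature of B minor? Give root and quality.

C# half-diminished seventh

The figures 6/4/3 indicate a seventh chord in second inversion.
In second inversion the root lies a fourth above the bass: a fourth above G in B minor is C#.
The chord tones are G, B, C#, E, giving C# half-diminished seventh.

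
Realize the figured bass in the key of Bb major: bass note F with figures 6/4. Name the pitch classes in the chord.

F, Bb, D

A fourth above F in this key is Bb.
A sixth above F in this key is D.
Together with the bass F, this spells Bb major in second inversion.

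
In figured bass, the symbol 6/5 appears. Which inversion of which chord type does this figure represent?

6/5 is shorthand for 6/5/3.
Intervals of 6/5/3 above the bass form a seventh chord; the bass is the third, so this is first inversion.

seventh chord, first inversion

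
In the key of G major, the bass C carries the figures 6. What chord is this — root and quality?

A minor

The figures 6 indicate a triad in first inversion.
In first inversion the root lies a sixth above the bass: a sixth above C in G major is A.
The chord tones are C, E, A, giving A minor.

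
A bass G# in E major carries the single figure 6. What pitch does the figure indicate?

Counting 5 letter steps above G# lands on E; in E major, that letter is E.

E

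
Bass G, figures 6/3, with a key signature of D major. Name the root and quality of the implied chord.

E minor

The figures 6/3 indicate a triad in first inversion.
In first inversion the root lies a sixth above the bass: a sixth above G in D major is E.
The chord tones are G, B, E, giving E minor.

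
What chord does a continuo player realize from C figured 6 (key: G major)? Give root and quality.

A minor

The figures 6 indicate a triad in first inversion.
In first inversion the root lies a sixth above the bass: a sixth above C in G major is A.
The chord tones are C, E, A, giving A minor.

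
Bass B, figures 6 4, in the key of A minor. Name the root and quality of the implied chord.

The figures 6 4 indicate a triad in second inversion.
In second inversion the root lies a fourth above the bass: a fourth above B in A minor is E.
The chord tones are B, E, G, giving E minor.

E minor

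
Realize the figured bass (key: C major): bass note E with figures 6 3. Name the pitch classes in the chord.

E, G, C

A third above E in this key is G.
A sixth above E in this key is C.
Together with the bass E, this spells C major in first inversion.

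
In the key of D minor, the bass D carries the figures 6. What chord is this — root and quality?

Bb major

The figures 6 indicate a triad in first inversion.
In first inversion the root lies a sixth above the bass: a sixth above D in D minor is Bb.
The chord tones are D, F, Bb, giving Bb major.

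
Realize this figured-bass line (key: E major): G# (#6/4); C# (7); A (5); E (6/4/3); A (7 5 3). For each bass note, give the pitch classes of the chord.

G#, C#, E# | C#, E, G#, B | A, C#, E | E, G#, A, C# | A, C#, E, G#

G# (#6/4): G#, C#, E#.
C# (7/5/3): C#, E, G#, B.
A (5/3): A, C#, E.
E (6/4/3): E, G#, A, C#.
A (7/5/3): A, C#, E, G#.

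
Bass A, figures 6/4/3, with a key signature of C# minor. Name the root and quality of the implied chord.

D# half-diminished seventh

The figures 6/4/3 indicate a seventh chord in second inversion.
In second inversion the root lies a fourth above the bass: a fourth above A in C# minor is D#.
The chord tones are A, C#, D#, F#, giving D# half-diminished seventh.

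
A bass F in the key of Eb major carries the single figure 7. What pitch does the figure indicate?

Eb

Counting 6 letter steps above F lands on E; in Eb major, that letter is Eb.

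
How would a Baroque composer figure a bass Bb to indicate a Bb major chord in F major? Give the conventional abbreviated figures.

Bb is the root of Bb major, so the chord is in root position.
A triad in root position is figured 5/3, conventionally abbreviated (no figures — root-position triad).

no figures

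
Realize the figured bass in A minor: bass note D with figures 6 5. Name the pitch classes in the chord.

The written figures 6 5 are shorthand for 6/5/3: the 3 is implied.
A third above D in this key is F.
A fifth above D in this key is A.
A sixth above D in this key is B.
Together with the bass D, this spells B half-diminished seventh in first inversion.

D, F, A, B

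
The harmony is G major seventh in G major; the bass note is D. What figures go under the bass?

4/3

D is the fifth of G major seventh, so the chord is in second inversion.
A seventh chord in second inversion is figured 6/4/3, conventionally abbreviated 4/3.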